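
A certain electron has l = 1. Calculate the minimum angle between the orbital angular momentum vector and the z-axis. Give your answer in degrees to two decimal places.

θ_min ≈ 45.00°

|L|² = l(l+1)ℏ² = 2ℏ², so |L| = √2 ℏ.
The smallest angle corresponds to the largest L_z, i.e. m_l = l = 1, giving L_z = 1ℏ.
cos θ_min = 1/√2, so θ_min ≈ 45.00°.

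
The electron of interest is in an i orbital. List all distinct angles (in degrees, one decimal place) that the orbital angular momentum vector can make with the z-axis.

θ ∈ {22.2°, 39.5°, 51.9°, 62.4°, 72.0°, 81.1°, 90.0°, 98.9°, 108.0°, 117.6°, 128.1°, 140.5°, 157.8°}

An i state has l = 6.
|L| = ℏ√(l(l+1)) = √42 ℏ.
cos θ = m_l/√42 for each m_l ∈ {-6, -5, -4, -3, -2, -1, 0, 1, 2, 3, 4, 5, 6}.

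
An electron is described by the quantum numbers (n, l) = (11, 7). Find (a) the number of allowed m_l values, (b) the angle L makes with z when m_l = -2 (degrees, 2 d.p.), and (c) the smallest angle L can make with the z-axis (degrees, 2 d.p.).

There are 2l+1 = 15 values of m_l.
For m_l = -2: cos θ = -2/√56, θ ≈ 105.50°.
cos θ_min = 7/√56, so θ_min ≈ 20.70°.

15 values; θ(m_l=-2) ≈ 105.50°; θ_min ≈ 20.70°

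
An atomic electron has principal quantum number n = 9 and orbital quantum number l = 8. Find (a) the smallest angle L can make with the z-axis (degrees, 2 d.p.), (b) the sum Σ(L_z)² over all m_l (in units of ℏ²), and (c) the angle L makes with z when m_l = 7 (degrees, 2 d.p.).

cos θ_min = 8/√72, so θ_min ≈ 19.47°.
Σ m_l² = 408, so Σ(L_z)² = 408 ℏ².
For m_l = 7: cos θ = 7/√72, θ ≈ 34.42°.

θ_min ≈ 19.47°; Σ(L_z)² = 408 ℏ²; θ(m_l=7) ≈ 34.42°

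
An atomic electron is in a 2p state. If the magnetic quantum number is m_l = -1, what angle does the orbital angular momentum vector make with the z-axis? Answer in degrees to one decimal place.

θ ≈ 135.0°

The 2p subshell has l = 1.
|L| = ℏ√(l(l+1)) = √2 ℏ.
L_z = m_l ℏ = −1ℏ.
cos θ = L_z/|L| = -1/√2, so θ ≈ 135.0°.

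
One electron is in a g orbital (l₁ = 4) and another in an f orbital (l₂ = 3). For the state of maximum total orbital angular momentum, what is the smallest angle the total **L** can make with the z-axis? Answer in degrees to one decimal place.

θ_min ≈ 20.7°

L runs from |4 − 3| = 1 to 4 + 3 = 7.
So L can be 1, 2, 3, 4, 5, 6, 7.
The maximum is L = 7, with |L_tot| = ℏ√(7·8) = 2√14 ℏ.
The minimum angle with z is arccos(7/√56) ≈ 20.7°.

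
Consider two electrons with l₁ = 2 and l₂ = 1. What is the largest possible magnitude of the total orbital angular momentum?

Angular momentum addition gives L = |l₁ − l₂|, …, l₁ + l₂.
L ∈ {1, 2, 3}.
The largest magnitude corresponds to L = 3: |L_tot| = ℏ√(3·4) = 2√3 ℏ.

|L_tot|_max = 2√3 ℏ ≈ 3.464ℏ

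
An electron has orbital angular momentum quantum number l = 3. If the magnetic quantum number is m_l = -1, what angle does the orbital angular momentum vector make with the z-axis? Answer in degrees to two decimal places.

θ ≈ 106.78°

|L| = √(l(l+1)) ℏ = 2√3 ℏ.
L_z = m_l ℏ = −1ℏ.
cos θ = L_z/|L| = -1/√12, so θ ≈ 106.78°.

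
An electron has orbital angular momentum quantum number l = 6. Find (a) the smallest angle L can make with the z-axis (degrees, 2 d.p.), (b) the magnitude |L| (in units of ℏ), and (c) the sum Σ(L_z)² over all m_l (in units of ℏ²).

cos θ_min = 6/√42, so θ_min ≈ 22.21°.
|L| = ℏ√(6·7) = √42 ℏ ≈ 6.481ℏ.
Σ m_l² = 182, so Σ(L_z)² = 182 ℏ².

θ_min ≈ 22.21°; |L| = √42 ℏ ≈ 6.481ℏ; Σ(L_z)² = 182 ℏ²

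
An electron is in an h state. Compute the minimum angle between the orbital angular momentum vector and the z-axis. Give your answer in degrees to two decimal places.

θ_min ≈ 24.09°

An h state has l = 5.
|L|² = l(l+1)ℏ² = 30ℏ², so |L| = √30 ℏ.
The smallest angle corresponds to the largest L_z, i.e. m_l = l = 5, giving L_z = 5ℏ.
cos θ_min = 5/√30, so θ_min ≈ 24.09°.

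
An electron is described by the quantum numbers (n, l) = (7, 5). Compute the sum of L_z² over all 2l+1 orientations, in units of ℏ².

m_l ∈ {-5, -4, -3, -2, -1, 0, 1, 2, 3, 4, 5}.
Σ m_l² = l(l+1)(2l+1)/3 = 5·6·11/3 = 110.

Σ(L_z)² = 110 ℏ²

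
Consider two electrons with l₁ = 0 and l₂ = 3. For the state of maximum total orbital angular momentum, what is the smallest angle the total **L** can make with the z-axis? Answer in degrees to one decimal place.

Angular momentum addition gives L = |l₁ − l₂|, …, l₁ + l₂.
L ∈ {3}.
The maximum is L = 3, with |L_tot| = ℏ√(3·4) = 2√3 ℏ.
The minimum angle with z is arccos(3/√12) ≈ 30.0°.

θ_min ≈ 30.0°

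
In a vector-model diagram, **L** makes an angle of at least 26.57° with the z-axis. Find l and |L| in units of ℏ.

At minimum angle, m_l = l, so cos θ = l/√(l(l+1)); cos²θ = l/(l+1) = 0.7999.
Solving: l = 4.
Then |L| = ℏ√(4·5) = 2√5 ℏ.

l = 4, |L| = 2√5 ℏ ≈ 4.472ℏ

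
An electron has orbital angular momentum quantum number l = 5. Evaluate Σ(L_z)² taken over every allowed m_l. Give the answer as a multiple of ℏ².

Σ(L_z)² = 110 ℏ²

m_l ∈ {-5, -4, -3, -2, -1, 0, 1, 2, 3, 4, 5}.
Σ m_l² = l(l+1)(2l+1)/3 = 5·6·11/3 = 110.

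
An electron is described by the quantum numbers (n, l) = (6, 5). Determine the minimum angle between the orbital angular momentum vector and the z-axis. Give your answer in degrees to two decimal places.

|L| = ℏ√(l(l+1)) = √30 ℏ.
The smallest angle corresponds to the largest L_z, i.e. m_l = l = 5, giving L_z = 5ℏ.
cos θ_min = 5/√30, so θ_min ≈ 24.09°.

θ_min ≈ 24.09°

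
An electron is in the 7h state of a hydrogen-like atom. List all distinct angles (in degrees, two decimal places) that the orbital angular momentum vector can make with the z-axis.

For 7h, l = 5.
|L| = ℏ√(l(l+1)) = √30 ℏ.
cos θ = m_l/√30 for each m_l ∈ {-5, -4, -3, -2, -1, 0, 1, 2, 3, 4, 5}.

θ ∈ {24.09°, 43.09°, 56.79°, 68.58°, 79.48°, 90.00°, 100.52°, 111.42°, 123.21°, 136.91°, 155.91°}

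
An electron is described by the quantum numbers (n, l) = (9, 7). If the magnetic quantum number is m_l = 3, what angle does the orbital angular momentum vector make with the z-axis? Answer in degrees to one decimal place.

|L| = √(l(l+1)) ℏ = 2√14 ℏ.
L_z = m_l ℏ = 3ℏ.
cos θ = L_z/|L| = 3/√56, so θ ≈ 66.4°.

θ ≈ 66.4°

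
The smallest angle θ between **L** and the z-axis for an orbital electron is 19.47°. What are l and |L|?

At minimum angle, m_l = l, so cos θ = l/√(l(l+1)); cos²θ = l/(l+1) = 0.8889.
l = cos²θ/sin²θ ≈ 8.
Then |L| = ℏ√(8·9) = 6√2 ℏ.

l = 8, |L| = 6√2 ℏ ≈ 8.485ℏ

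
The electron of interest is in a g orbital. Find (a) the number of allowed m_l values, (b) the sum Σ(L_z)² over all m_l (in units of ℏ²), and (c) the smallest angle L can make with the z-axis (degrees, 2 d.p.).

G corresponds to l = 4.
There are 2l+1 = 9 values of m_l.
Σ m_l² = 60, so Σ(L_z)² = 60 ℏ².
cos θ_min = 4/√20, so θ_min ≈ 26.57°.

9 values; Σ(L_z)² = 60 ℏ²; θ_min ≈ 26.57°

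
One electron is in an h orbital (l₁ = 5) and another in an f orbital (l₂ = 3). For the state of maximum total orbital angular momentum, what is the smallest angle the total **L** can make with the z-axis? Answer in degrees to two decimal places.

By the triangle rule, |l₁ − l₂| ≤ L ≤ l₁ + l₂.
L ∈ {2, 3, 4, 5, 6, 7, 8}.
The maximum is L = 8, with |L_tot| = ℏ√(8·9) = 6√2 ℏ.
The minimum angle with z is arccos(8/√72) ≈ 19.47°.

θ_min ≈ 19.47°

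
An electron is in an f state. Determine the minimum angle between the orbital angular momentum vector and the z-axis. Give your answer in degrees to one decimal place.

θ_min ≈ 30.0°

For an f orbital, l = 3.
|L|² = l(l+1)ℏ² = 12ℏ², so |L| = 2√3 ℏ.
The smallest angle corresponds to the largest L_z, i.e. m_l = l = 3, giving L_z = 3ℏ.
cos θ_min = 3/√12, so θ_min ≈ 30.0°.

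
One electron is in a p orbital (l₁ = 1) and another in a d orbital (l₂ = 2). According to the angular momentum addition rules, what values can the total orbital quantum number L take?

By the triangle rule, |l₁ − l₂| ≤ L ≤ l₁ + l₂.
So L can be 1, 2, 3.

L = 1, 2, 3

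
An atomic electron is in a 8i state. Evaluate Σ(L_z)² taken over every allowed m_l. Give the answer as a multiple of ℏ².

8i means n = 8, l = 6.
m_l ∈ {-6, -5, -4, -3, -2, -1, 0, 1, 2, 3, 4, 5, 6}.
Σ m_l² = 2·(1 + 4 + 9 + 16 + 25 + 36) = 182.

Σ(L_z)² = 182 ℏ²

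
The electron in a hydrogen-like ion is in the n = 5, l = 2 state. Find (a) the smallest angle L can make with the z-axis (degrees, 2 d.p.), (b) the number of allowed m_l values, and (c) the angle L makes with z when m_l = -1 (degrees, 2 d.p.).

cos θ_min = 2/√6, so θ_min ≈ 35.26°.
There are 2l+1 = 5 values of m_l.
For m_l = -1: cos θ = -1/√6, θ ≈ 114.09°.

θ_min ≈ 35.26°; 5 values; θ(m_l=-1) ≈ 114.09°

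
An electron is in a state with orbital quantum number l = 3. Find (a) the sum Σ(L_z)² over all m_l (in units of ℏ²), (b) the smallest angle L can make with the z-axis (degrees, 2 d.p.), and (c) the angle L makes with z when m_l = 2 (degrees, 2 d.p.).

Σ(L_z)² = 28 ℏ²; θ_min ≈ 30.00°; θ(m_l=2) ≈ 54.74°

Σ m_l² = 28, so Σ(L_z)² = 28 ℏ².
cos θ_min = 3/√12, so θ_min ≈ 30.00°.
For m_l = 2: cos θ = 2/√12, θ ≈ 54.74°.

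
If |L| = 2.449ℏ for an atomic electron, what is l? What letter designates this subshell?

l = 2 (d orbital)

(|L|/ℏ)² = l(l+1) = 6.
Solving: l = 2.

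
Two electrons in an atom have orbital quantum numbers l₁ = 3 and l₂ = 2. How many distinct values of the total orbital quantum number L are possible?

5

Angular momentum addition gives L = |l₁ − l₂|, …, l₁ + l₂.
So L can be 1, 2, 3, 4, 5.
That is 5 values.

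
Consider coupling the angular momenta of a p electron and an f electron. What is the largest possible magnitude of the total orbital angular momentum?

Angular momentum addition gives L = |l₁ − l₂|, …, l₁ + l₂.
L ∈ {2, 3, 4}.
The largest magnitude corresponds to L = 4: |L_tot| = ℏ√(4·5) = 2√5 ℏ.

|L_tot|_max = 2√5 ℏ ≈ 4.472ℏ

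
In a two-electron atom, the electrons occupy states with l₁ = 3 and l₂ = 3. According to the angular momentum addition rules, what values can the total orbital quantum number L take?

L = 0, 1, 2, 3, 4, 5, 6

L runs from |3 − 3| = 0 to 3 + 3 = 6.
L ∈ {0, 1, 2, 3, 4, 5, 6}.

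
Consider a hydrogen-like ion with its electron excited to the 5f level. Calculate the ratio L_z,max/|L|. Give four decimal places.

The 5f level has l = 3.
|L| = 2√3 ℏ ≈ 3.4641ℏ, while L_z,max = lℏ = 3ℏ.
L_z,max/|L| = 3/√12 = 0.8660.

L_z,max/|L| = 0.8660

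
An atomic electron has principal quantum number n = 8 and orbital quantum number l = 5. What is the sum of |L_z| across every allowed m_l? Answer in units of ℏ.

Σ|L_z| = 30 ℏ

The allowed m_l values are -5, -4, -3, -2, -1, 0, 1, 2, 3, 4, 5.
Σ|m_l| = 2·5(5+1)/2 = 30.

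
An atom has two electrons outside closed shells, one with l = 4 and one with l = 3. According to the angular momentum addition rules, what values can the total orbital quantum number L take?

L = 1, 2, 3, 4, 5, 6, 7

Angular momentum addition gives L = |l₁ − l₂|, …, l₁ + l₂.
Allowed values: L = 1, 2, 3, 4, 5, 6, 7.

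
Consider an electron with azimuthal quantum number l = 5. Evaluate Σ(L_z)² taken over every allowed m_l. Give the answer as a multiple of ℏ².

Σ(L_z)² = 110 ℏ²

m_l ∈ {-5, -4, -3, -2, -1, 0, 1, 2, 3, 4, 5}.
Σ m_l² = l(l+1)(2l+1)/3 = 5·6·11/3 = 110.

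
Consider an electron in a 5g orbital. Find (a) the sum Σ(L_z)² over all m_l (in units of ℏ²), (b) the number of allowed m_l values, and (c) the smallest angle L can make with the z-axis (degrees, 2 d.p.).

Σ(L_z)² = 60 ℏ²; 9 values; θ_min ≈ 26.57°

For 5g, l = 4.
Σ m_l² = 60, so Σ(L_z)² = 60 ℏ².
There are 2l+1 = 9 values of m_l.
cos θ_min = 4/√20, so θ_min ≈ 26.57°.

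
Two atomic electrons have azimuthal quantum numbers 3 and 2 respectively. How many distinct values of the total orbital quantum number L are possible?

The total orbital quantum number L ranges from |l₁ − l₂| to l₁ + l₂ in integer steps.
L ∈ {1, 2, 3, 4, 5}.
That is 5 values.

5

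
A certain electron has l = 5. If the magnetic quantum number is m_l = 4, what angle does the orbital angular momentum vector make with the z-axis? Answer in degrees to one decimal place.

θ ≈ 43.1°

|L| = ℏ√(l(l+1)) = √30 ℏ.
L_z = m_l ℏ = 4ℏ.
cos θ = L_z/|L| = 4/√30, so θ ≈ 43.1°.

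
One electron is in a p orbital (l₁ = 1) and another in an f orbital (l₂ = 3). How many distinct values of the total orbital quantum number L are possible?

Angular momentum addition gives L = |l₁ − l₂|, …, l₁ + l₂.
L ∈ {2, 3, 4}.
That is 3 values.

3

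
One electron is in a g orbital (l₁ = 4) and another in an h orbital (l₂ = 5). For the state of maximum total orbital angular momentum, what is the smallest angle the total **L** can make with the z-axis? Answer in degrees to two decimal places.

The total orbital quantum number L ranges from |l₁ − l₂| to l₁ + l₂ in integer steps.
L ∈ {1, 2, 3, 4, 5, 6, 7, 8, 9}.
The maximum is L = 9, with |L_tot| = ℏ√(9·10) = 3√10 ℏ.
The minimum angle with z is arccos(9/√90) ≈ 18.43°.

θ_min ≈ 18.43°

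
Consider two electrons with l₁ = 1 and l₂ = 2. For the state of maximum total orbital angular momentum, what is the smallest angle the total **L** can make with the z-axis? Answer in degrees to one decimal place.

θ_min ≈ 30.0°

By the triangle rule, |l₁ − l₂| ≤ L ≤ l₁ + l₂.
So L can be 1, 2, 3.
The maximum is L = 3, with |L_tot| = ℏ√(3·4) = 2√3 ℏ.
The minimum angle with z is arccos(3/√12) ≈ 30.0°.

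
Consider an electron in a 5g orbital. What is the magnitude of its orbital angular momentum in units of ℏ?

|L| = 2√5 ℏ ≈ 4.472ℏ

The 5g subshell has l = 4.
|L| = ℏ√(l(l+1)) = ℏ√(4·5) = 2√5 ℏ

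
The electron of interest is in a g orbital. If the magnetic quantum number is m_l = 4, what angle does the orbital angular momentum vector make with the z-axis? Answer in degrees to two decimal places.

θ ≈ 26.57°

For a g orbital, l = 4.
|L|² = l(l+1)ℏ² = 20ℏ², so |L| = 2√5 ℏ.
L_z = m_l ℏ = 4ℏ.
cos θ = L_z/|L| = 4/√20, so θ ≈ 26.57°.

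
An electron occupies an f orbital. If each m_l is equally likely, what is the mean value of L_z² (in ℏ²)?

An f state has l = 3.
m_l ∈ {-3, -2, -1, 0, 1, 2, 3}.
⟨L_z²⟩ = ℏ²·(Σ m_l²)/(2l+1) = ℏ²·28/7 = 4ℏ².

⟨L_z²⟩ = 4 ℏ²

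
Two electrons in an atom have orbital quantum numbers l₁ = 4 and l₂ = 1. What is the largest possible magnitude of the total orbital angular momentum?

The total orbital quantum number L ranges from |l₁ − l₂| to l₁ + l₂ in integer steps.
So L can be 3, 4, 5.
The largest magnitude corresponds to L = 5: |L_tot| = ℏ√(5·6) = √30 ℏ.

|L_tot|_max = √30 ℏ ≈ 5.477ℏ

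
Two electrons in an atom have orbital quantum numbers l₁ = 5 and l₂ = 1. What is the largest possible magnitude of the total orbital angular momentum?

|L_tot|_max = √42 ℏ ≈ 6.481ℏ

By the triangle rule, |l₁ − l₂| ≤ L ≤ l₁ + l₂.
Allowed values: L = 4, 5, 6.
The largest magnitude corresponds to L = 6: |L_tot| = ℏ√(6·7) = √42 ℏ.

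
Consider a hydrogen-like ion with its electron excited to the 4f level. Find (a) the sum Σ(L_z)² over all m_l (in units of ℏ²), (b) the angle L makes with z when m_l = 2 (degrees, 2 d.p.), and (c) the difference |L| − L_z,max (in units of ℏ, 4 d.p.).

Σ(L_z)² = 28 ℏ²; θ(m_l=2) ≈ 54.74°; |L|−L_z,max ≈ 0.4641ℏ

The 4f level has l = 3.
Σ m_l² = 28, so Σ(L_z)² = 28 ℏ².
For m_l = 2: cos θ = 2/√12, θ ≈ 54.74°.
|L| − L_z,max = (2√3 − 3)ℏ ≈ 0.4641ℏ.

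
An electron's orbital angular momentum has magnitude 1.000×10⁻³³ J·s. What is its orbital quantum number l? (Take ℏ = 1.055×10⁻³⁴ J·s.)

|L|/ℏ = (1.000×10⁻³³)/(1.055×10⁻³⁴) ≈ 9.479.
(|L|/ℏ)² = l(l+1) ≈ 89.85 ⇒ l = 9.

l = 9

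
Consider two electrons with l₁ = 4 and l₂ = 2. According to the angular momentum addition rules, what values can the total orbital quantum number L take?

L = 2, 3, 4, 5, 6

L runs from |4 − 2| = 2 to 4 + 2 = 6.
So L can be 2, 3, 4, 5, 6.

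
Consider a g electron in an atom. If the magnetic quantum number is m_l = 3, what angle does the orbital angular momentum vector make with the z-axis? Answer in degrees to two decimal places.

For a g orbital, l = 4.
|L| = √(l(l+1)) ℏ = 2√5 ℏ.
L_z = m_l ℏ = 3ℏ.
cos θ = L_z/|L| = 3/√20, so θ ≈ 47.87°.

θ ≈ 47.87°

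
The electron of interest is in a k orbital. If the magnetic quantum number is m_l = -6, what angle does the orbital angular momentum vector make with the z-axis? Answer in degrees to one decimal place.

θ ≈ 143.3°

The letter k corresponds to l = 7.
|L| = √(l(l+1)) ℏ = 2√14 ℏ.
L_z = m_l ℏ = −6ℏ.
cos θ = L_z/|L| = -6/√56, so θ ≈ 143.3°.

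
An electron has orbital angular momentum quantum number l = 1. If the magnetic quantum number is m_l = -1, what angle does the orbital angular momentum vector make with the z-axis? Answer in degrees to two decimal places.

θ ≈ 135.00°

|L| = ℏ√(l(l+1)) = √2 ℏ.
L_z = m_l ℏ = −1ℏ.
cos θ = L_z/|L| = -1/√2, so θ ≈ 135.00°.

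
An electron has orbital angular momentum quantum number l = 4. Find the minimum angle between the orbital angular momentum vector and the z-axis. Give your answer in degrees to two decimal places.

|L|² = l(l+1)ℏ² = 20ℏ², so |L| = 2√5 ℏ.
The smallest angle corresponds to the largest L_z, i.e. m_l = l = 4, giving L_z = 4ℏ.
cos θ_min = 4/√20, so θ_min ≈ 26.57°.

θ_min ≈ 26.57°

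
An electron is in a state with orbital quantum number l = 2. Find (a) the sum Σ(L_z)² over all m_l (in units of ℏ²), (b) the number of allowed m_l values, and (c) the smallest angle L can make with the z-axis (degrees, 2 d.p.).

Σ(L_z)² = 10 ℏ²; 5 values; θ_min ≈ 35.26°

Σ m_l² = 10, so Σ(L_z)² = 10 ℏ².
There are 2l+1 = 5 values of m_l.
cos θ_min = 2/√6, so θ_min ≈ 35.26°.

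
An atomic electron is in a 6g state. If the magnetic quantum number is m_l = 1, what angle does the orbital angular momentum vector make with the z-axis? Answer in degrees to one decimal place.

6g means n = 6, l = 4.
|L| = ℏ√(l(l+1)) = 2√5 ℏ.
L_z = m_l ℏ = 1ℏ.
cos θ = L_z/|L| = 1/√20, so θ ≈ 77.1°.

θ ≈ 77.1°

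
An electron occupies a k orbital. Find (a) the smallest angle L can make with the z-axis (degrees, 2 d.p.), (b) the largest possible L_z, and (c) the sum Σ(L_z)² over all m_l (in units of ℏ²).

θ_min ≈ 20.70°; L_z,max = 7ℏ; Σ(L_z)² = 280 ℏ²

K corresponds to l = 7.
cos θ_min = 7/√56, so θ_min ≈ 20.70°.
L_z,max = lℏ = 7ℏ.
Σ m_l² = 280, so Σ(L_z)² = 280 ℏ².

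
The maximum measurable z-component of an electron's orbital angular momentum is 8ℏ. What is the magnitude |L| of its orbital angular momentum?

L_z,max = lℏ, so l = 8.
Then |L| = ℏ√(8·9) = 6√2 ℏ.

|L| = 6√2 ℏ ≈ 8.485ℏ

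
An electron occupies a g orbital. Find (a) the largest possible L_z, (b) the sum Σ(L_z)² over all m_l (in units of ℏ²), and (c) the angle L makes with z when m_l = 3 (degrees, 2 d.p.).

The letter g corresponds to l = 4.
L_z,max = lℏ = 4ℏ.
Σ m_l² = 60, so Σ(L_z)² = 60 ℏ².
For m_l = 3: cos θ = 3/√20, θ ≈ 47.87°.

L_z,max = 4ℏ; Σ(L_z)² = 60 ℏ²; θ(m_l=3) ≈ 47.87°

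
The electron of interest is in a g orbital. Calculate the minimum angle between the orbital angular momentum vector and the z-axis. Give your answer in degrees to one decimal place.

θ_min ≈ 26.6°

For a g orbital, l = 4.
|L|² = l(l+1)ℏ² = 20ℏ², so |L| = 2√5 ℏ.
The smallest angle corresponds to the largest L_z, i.e. m_l = l = 4, giving L_z = 4ℏ.
cos θ_min = 4/√20, so θ_min ≈ 26.6°.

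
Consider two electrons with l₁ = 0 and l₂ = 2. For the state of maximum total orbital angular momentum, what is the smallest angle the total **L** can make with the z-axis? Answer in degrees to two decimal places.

The total orbital quantum number L ranges from |l₁ − l₂| to l₁ + l₂ in integer steps.
So L can be 2.
The maximum is L = 2, with |L_tot| = ℏ√(2·3) = √6 ℏ.
The minimum angle with z is arccos(2/√6) ≈ 35.26°.

θ_min ≈ 35.26°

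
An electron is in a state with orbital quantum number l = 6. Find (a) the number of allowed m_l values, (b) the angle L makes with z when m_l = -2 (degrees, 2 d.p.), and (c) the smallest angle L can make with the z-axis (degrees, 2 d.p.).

There are 2l+1 = 13 values of m_l.
For m_l = -2: cos θ = -2/√42, θ ≈ 107.98°.
cos θ_min = 6/√42, so θ_min ≈ 22.21°.

13 values; θ(m_l=-2) ≈ 107.98°; θ_min ≈ 22.21°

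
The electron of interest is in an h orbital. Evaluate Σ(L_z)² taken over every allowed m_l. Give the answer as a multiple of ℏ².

An h state has l = 5.
The allowed m_l values are -5, -4, -3, -2, -1, 0, 1, 2, 3, 4, 5.
Summing m² from −5 to 5: Σ m_l² = 110.

Σ(L_z)² = 110 ℏ²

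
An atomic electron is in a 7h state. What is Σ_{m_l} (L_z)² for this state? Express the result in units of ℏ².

Σ(L_z)² = 110 ℏ²

7h means n = 7, l = 5.
m_l runs from −5 to 5, i.e. {-5, -4, -3, -2, -1, 0, 1, 2, 3, 4, 5}.
Summing m² from −5 to 5: Σ m_l² = 110.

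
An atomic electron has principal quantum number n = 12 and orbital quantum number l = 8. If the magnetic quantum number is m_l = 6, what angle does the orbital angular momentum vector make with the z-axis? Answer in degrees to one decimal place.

|L|² = l(l+1)ℏ² = 72ℏ², so |L| = 6√2 ℏ.
L_z = m_l ℏ = 6ℏ.
cos θ = L_z/|L| = 6/√72, so θ ≈ 45.0°.

θ ≈ 45.0°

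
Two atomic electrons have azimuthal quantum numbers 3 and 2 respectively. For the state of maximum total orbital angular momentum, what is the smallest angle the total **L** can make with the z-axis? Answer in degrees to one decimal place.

θ_min ≈ 24.1°

Angular momentum addition gives L = |l₁ − l₂|, …, l₁ + l₂.
Allowed values: L = 1, 2, 3, 4, 5.
The maximum is L = 5, with |L_tot| = ℏ√(5·6) = √30 ℏ.
The minimum angle with z is arccos(5/√30) ≈ 24.1°.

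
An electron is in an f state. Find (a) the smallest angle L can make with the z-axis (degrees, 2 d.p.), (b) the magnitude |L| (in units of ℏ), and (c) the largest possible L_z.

θ_min ≈ 30.00°; |L| = 2√3 ℏ ≈ 3.464ℏ; L_z,max = 3ℏ

F corresponds to l = 3.
cos θ_min = 3/√12, so θ_min ≈ 30.00°.
|L| = ℏ√(3·4) = 2√3 ℏ ≈ 3.464ℏ.
L_z,max = lℏ = 3ℏ.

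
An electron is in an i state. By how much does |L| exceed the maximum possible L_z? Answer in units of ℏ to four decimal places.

For an i orbital, l = 6.
|L| = √42 ℏ ≈ 6.4807ℏ, while L_z,max = lℏ = 6ℏ.
The difference is (√42 − 6)ℏ ≈ 0.4807ℏ.

|L| − L_z,max ≈ 0.4807ℏ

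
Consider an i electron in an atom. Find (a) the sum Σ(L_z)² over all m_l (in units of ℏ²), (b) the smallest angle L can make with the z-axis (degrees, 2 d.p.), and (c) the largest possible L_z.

An i state has l = 6.
Σ m_l² = 182, so Σ(L_z)² = 182 ℏ².
cos θ_min = 6/√42, so θ_min ≈ 22.21°.
L_z,max = lℏ = 6ℏ.

Σ(L_z)² = 182 ℏ²; θ_min ≈ 22.21°; L_z,max = 6ℏ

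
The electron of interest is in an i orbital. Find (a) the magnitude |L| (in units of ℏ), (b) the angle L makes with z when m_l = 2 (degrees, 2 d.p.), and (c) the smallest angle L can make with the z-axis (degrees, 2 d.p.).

The letter i corresponds to l = 6.
|L| = ℏ√(6·7) = √42 ℏ ≈ 6.481ℏ.
For m_l = 2: cos θ = 2/√42, θ ≈ 72.02°.
cos θ_min = 6/√42, so θ_min ≈ 22.21°.

|L| = √42 ℏ ≈ 6.481ℏ; θ(m_l=2) ≈ 72.02°; θ_min ≈ 22.21°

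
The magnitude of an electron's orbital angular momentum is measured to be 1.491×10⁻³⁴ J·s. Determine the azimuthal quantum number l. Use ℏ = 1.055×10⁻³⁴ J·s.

Dividing by ℏ: |L|/ℏ ≈ 1.413.
(|L|/ℏ)² = l(l+1) ≈ 2.00 ⇒ l = 1.

l = 1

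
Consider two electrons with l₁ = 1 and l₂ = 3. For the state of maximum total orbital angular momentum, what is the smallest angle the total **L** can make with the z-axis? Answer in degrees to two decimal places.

θ_min ≈ 26.57°

By the triangle rule, |l₁ − l₂| ≤ L ≤ l₁ + l₂.
So L can be 2, 3, 4.
The maximum is L = 4, with |L_tot| = ℏ√(4·5) = 2√5 ℏ.
The minimum angle with z is arccos(4/√20) ≈ 26.57°.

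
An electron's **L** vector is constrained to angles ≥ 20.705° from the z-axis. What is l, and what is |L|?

l = 7, |L| = 2√14 ℏ ≈ 7.483ℏ

At minimum angle, m_l = l, so cos θ = l/√(l(l+1)); cos²θ = l/(l+1) = 0.8750.
l = cos²θ/sin²θ ≈ 7.
Then |L| = ℏ√(7·8) = 2√14 ℏ.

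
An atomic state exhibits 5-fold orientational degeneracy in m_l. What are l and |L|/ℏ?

l = 2, |L| = √6 ℏ ≈ 2.449ℏ

5 = 2l + 1, so l = (5−1)/2 = 2.
|L| = ℏ√(l(l+1)) = ℏ√(2·3) = √6 ℏ.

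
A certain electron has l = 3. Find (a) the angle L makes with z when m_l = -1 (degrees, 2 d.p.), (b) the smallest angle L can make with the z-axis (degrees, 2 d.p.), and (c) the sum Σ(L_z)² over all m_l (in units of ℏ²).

For m_l = -1: cos θ = -1/√12, θ ≈ 106.78°.
cos θ_min = 3/√12, so θ_min ≈ 30.00°.
Σ m_l² = 28, so Σ(L_z)² = 28 ℏ².

θ(m_l=-1) ≈ 106.78°; θ_min ≈ 30.00°; Σ(L_z)² = 28 ℏ²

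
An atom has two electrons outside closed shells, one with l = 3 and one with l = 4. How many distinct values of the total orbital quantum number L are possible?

L runs from |3 − 4| = 1 to 3 + 4 = 7.
Allowed values: L = 1, 2, 3, 4, 5, 6, 7.
That is 7 values.

7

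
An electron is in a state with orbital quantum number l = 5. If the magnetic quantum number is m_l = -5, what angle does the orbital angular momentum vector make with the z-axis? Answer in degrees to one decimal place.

θ ≈ 155.9°

|L| = √(l(l+1)) ℏ = √30 ℏ.
L_z = m_l ℏ = −5ℏ.
cos θ = L_z/|L| = -5/√30, so θ ≈ 155.9°.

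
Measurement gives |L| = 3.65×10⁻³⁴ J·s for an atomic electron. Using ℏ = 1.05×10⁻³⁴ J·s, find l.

l = 3

|L|/ℏ = (3.65×10⁻³⁴)/(1.05×10⁻³⁴) ≈ 3.476.
Set l(l+1) = 12.08; the integer solution is l = 3.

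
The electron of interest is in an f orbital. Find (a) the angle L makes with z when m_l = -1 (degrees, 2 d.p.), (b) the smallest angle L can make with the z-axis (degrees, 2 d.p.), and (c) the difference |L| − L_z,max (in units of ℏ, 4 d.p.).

θ(m_l=-1) ≈ 106.78°; θ_min ≈ 30.00°; |L|−L_z,max ≈ 0.4641ℏ

An f state has l = 3.
For m_l = -1: cos θ = -1/√12, θ ≈ 106.78°.
cos θ_min = 3/√12, so θ_min ≈ 30.00°.
|L| − L_z,max = (2√3 − 3)ℏ ≈ 0.4641ℏ.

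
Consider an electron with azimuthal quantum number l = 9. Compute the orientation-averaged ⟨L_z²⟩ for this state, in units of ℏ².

⟨L_z²⟩ = 30 ℏ²

m_l runs from −9 to 9, i.e. {-9, -8, -7, -6, -5, -4, -3, -2, -1, 0, 1, 2, 3, 4, 5, 6, 7, 8, 9}.
Average of L_z² over 19 states: 570/19 ℏ² = 30 ℏ².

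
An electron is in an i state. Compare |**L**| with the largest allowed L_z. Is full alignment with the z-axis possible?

No: L_z,max = 6ℏ < |L| = √42 ℏ ≈ 6.481ℏ

For an i orbital, l = 6.
|L| = √42 ℏ ≈ 6.4807ℏ, while L_z,max = lℏ = 6ℏ.
Since |L| > L_z,max, the vector can never point exactly along z; the closest it comes is θ_min = arccos(6/√42) ≈ 22.2°.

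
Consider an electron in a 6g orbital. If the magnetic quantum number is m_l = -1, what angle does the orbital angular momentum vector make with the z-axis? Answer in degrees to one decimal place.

θ ≈ 102.9°

For 6g, l = 4.
|L|² = l(l+1)ℏ² = 20ℏ², so |L| = 2√5 ℏ.
L_z = m_l ℏ = −1ℏ.
cos θ = L_z/|L| = -1/√20, so θ ≈ 102.9°.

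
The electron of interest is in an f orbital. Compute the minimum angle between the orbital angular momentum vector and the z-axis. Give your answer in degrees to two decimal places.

θ_min ≈ 30.00°

An f state has l = 3.
|L| = ℏ√(l(l+1)) = 2√3 ℏ.
The smallest angle corresponds to the largest L_z, i.e. m_l = l = 3, giving L_z = 3ℏ.
cos θ_min = 3/√12, so θ_min ≈ 30.00°.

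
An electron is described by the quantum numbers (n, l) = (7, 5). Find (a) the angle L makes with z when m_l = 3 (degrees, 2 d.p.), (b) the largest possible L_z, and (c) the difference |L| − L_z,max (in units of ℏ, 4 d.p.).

For m_l = 3: cos θ = 3/√30, θ ≈ 56.79°.
L_z,max = lℏ = 5ℏ.
|L| − L_z,max = (√30 − 5)ℏ ≈ 0.4772ℏ.

θ(m_l=3) ≈ 56.79°; L_z,max = 5ℏ; |L|−L_z,max ≈ 0.4772ℏ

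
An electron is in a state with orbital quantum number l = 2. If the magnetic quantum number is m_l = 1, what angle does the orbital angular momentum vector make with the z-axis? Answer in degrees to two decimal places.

|L| = ℏ√(l(l+1)) = √6 ℏ.
L_z = m_l ℏ = 1ℏ.
cos θ = L_z/|L| = 1/√6, so θ ≈ 65.91°.

θ ≈ 65.91°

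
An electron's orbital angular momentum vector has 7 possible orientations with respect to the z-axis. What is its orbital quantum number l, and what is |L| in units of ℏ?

2l + 1 = 7 ⇒ l = 3.
Then |L| = √(l(l+1)) ℏ = 2√3 ℏ.

l = 3, |L| = 2√3 ℏ ≈ 3.464ℏ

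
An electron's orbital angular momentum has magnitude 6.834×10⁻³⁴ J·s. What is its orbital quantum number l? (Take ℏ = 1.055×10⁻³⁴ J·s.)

l = 6

In units of ℏ, |L| ≈ 6.478.
l(l+1) ≈ 6.478² ≈ 41.96, so l = 6.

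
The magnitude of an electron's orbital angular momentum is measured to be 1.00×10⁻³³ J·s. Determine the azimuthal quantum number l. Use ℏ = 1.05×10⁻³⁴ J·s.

|L|/ℏ = (1.00×10⁻³³)/(1.05×10⁻³⁴) ≈ 9.524.
(|L|/ℏ)² = l(l+1) ≈ 90.70 ⇒ l = 9.

l = 9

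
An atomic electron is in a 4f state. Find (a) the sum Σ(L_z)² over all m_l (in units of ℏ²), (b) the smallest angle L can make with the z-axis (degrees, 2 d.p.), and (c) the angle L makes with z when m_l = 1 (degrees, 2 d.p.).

4f means n = 4, l = 3.
Σ m_l² = 28, so Σ(L_z)² = 28 ℏ².
cos θ_min = 3/√12, so θ_min ≈ 30.00°.
For m_l = 1: cos θ = 1/√12, θ ≈ 73.22°.

Σ(L_z)² = 28 ℏ²; θ_min ≈ 30.00°; θ(m_l=1) ≈ 73.22°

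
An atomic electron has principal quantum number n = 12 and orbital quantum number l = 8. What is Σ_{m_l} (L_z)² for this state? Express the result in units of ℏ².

Σ(L_z)² = 408 ℏ²

The allowed m_l values are -8, -7, -6, -5, -4, -3, -2, -1, 0, 1, 2, 3, 4, 5, 6, 7, 8.
Σ m_l² = 2·(1 + 4 + 9 + 16 + 25 + 36 + 49 + 64) = 408.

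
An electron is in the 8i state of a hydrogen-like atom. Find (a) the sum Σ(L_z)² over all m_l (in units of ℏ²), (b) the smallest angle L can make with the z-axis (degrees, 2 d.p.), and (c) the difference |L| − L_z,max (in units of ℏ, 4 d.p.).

Σ(L_z)² = 182 ℏ²; θ_min ≈ 22.21°; |L|−L_z,max ≈ 0.4807ℏ

For 8i, l = 6.
Σ m_l² = 182, so Σ(L_z)² = 182 ℏ².
cos θ_min = 6/√42, so θ_min ≈ 22.21°.
|L| − L_z,max = (√42 − 6)ℏ ≈ 0.4807ℏ.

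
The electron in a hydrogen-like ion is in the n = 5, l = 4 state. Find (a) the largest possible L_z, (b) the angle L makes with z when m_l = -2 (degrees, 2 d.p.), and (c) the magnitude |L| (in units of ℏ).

L_z,max = 4ℏ; θ(m_l=-2) ≈ 116.57°; |L| = 2√5 ℏ ≈ 4.472ℏ

L_z,max = lℏ = 4ℏ.
For m_l = -2: cos θ = -2/√20, θ ≈ 116.57°.
|L| = ℏ√(4·5) = 2√5 ℏ ≈ 4.472ℏ.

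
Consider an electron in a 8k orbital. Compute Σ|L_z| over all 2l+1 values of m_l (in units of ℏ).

Σ|L_z| = 56 ℏ

For 8k, l = 7.
m_l ∈ {-7, -6, -5, -4, -3, -2, -1, 0, 1, 2, 3, 4, 5, 6, 7}.
Σ|m_l| = 2(1+2+…+7) = 56.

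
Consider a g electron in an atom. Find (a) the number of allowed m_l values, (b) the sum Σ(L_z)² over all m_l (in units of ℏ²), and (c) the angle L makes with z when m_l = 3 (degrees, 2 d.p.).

The letter g corresponds to l = 4.
There are 2l+1 = 9 values of m_l.
Σ m_l² = 60, so Σ(L_z)² = 60 ℏ².
For m_l = 3: cos θ = 3/√20, θ ≈ 47.87°.

9 values; Σ(L_z)² = 60 ℏ²; θ(m_l=3) ≈ 47.87°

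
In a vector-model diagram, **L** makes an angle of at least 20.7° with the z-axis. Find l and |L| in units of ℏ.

l = 7, |L| = 2√14 ℏ ≈ 7.483ℏ

At minimum angle, m_l = l, so cos θ = l/√(l(l+1)); cos²θ = l/(l+1) = 0.8751.
Solving: l = 7.
Then |L| = ℏ√(7·8) = 2√14 ℏ.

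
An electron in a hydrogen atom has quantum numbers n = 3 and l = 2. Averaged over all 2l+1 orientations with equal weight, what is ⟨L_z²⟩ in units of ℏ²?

The allowed m_l values are -2, -1, 0, 1, 2.
⟨L_z²⟩ = ℏ²·(Σ m_l²)/(2l+1) = ℏ²·10/5 = 2ℏ².

⟨L_z²⟩ = 2 ℏ²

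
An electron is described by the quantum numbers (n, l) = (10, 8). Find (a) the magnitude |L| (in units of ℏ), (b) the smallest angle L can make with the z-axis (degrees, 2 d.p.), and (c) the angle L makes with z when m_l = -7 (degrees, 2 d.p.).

|L| = ℏ√(8·9) = 6√2 ℏ ≈ 8.485ℏ.
cos θ_min = 8/√72, so θ_min ≈ 19.47°.
For m_l = -7: cos θ = -7/√72, θ ≈ 145.58°.

|L| = 6√2 ℏ ≈ 8.485ℏ; θ_min ≈ 19.47°; θ(m_l=-7) ≈ 145.58°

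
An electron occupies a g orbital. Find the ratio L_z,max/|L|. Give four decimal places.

L_z,max/|L| = 0.8944

For a g orbital, l = 4.
|L| = 2√5 ℏ ≈ 4.4721ℏ, while L_z,max = lℏ = 4ℏ.
L_z,max/|L| = 4/√20 = 0.8944.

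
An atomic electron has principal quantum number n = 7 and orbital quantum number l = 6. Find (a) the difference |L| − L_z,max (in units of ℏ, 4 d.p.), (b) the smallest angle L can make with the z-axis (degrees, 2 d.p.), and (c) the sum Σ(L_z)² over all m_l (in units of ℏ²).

|L|−L_z,max ≈ 0.4807ℏ; θ_min ≈ 22.21°; Σ(L_z)² = 182 ℏ²

|L| − L_z,max = (√42 − 6)ℏ ≈ 0.4807ℏ.
cos θ_min = 6/√42, so θ_min ≈ 22.21°.
Σ m_l² = 182, so Σ(L_z)² = 182 ℏ².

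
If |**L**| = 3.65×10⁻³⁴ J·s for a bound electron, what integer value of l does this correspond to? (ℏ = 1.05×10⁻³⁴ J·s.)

Dividing by ℏ: |L|/ℏ ≈ 3.476.
l(l+1) ≈ 3.476² ≈ 12.08, so l = 3.

l = 3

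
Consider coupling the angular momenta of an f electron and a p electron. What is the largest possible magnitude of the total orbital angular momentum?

|L_tot|_max = 2√5 ℏ ≈ 4.472ℏ

Angular momentum addition gives L = |l₁ − l₂|, …, l₁ + l₂.
Allowed values: L = 2, 3, 4.
The largest magnitude corresponds to L = 4: |L_tot| = ℏ√(4·5) = 2√5 ℏ.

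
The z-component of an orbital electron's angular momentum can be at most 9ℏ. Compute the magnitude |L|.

The maximum L_z equals lℏ, giving l = 9.
|L| = ℏ√(l(l+1)) = 3√10 ℏ.

|L| = 3√10 ℏ ≈ 9.487ℏ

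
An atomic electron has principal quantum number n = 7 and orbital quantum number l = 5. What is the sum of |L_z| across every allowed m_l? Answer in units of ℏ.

Σ|L_z| = 30 ℏ

The allowed m_l values are -5, -4, -3, -2, -1, 0, 1, 2, 3, 4, 5.
Σ|m_l| = 2(1+2+…+5) = 30.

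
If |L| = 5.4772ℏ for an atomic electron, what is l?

l = 5

Since |L|² = l(l+1)ℏ², l(l+1) = 30.
The positive root is l = 5.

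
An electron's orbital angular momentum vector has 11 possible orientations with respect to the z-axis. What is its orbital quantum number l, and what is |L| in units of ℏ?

l = 5, |L| = √30 ℏ ≈ 5.477ℏ

11 = 2l + 1, so l = (11−1)/2 = 5.
|L| = ℏ√(l(l+1)) = ℏ√(5·6) = √30 ℏ.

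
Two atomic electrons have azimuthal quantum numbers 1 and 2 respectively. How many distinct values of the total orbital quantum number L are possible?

3

The total orbital quantum number L ranges from |l₁ − l₂| to l₁ + l₂ in integer steps.
So L can be 1, 2, 3.
That is 3 values.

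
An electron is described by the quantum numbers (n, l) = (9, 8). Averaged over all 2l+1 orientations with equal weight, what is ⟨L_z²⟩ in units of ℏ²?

⟨L_z²⟩ = 24 ℏ²

The allowed m_l values are -8, -7, -6, -5, -4, -3, -2, -1, 0, 1, 2, 3, 4, 5, 6, 7, 8.
⟨L_z²⟩ = ℏ²·(Σ m_l²)/(2l+1) = ℏ²·408/17 = 24ℏ².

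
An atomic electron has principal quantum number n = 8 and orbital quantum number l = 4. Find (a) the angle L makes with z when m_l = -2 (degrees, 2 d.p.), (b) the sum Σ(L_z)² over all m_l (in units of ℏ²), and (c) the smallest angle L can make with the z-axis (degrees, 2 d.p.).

For m_l = -2: cos θ = -2/√20, θ ≈ 116.57°.
Σ m_l² = 60, so Σ(L_z)² = 60 ℏ².
cos θ_min = 4/√20, so θ_min ≈ 26.57°.

θ(m_l=-2) ≈ 116.57°; Σ(L_z)² = 60 ℏ²; θ_min ≈ 26.57°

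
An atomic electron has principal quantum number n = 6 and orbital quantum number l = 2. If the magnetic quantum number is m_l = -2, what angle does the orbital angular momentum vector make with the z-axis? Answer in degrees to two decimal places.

θ ≈ 144.74°

|L| = ℏ√(l(l+1)) = √6 ℏ.
L_z = m_l ℏ = −2ℏ.
cos θ = L_z/|L| = -2/√6, so θ ≈ 144.74°.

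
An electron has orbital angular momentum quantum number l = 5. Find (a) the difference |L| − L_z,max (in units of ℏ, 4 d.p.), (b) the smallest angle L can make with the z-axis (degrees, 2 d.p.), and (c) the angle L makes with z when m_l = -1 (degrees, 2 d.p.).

|L|−L_z,max ≈ 0.4772ℏ; θ_min ≈ 24.09°; θ(m_l=-1) ≈ 100.52°

|L| − L_z,max = (√30 − 5)ℏ ≈ 0.4772ℏ.
cos θ_min = 5/√30, so θ_min ≈ 24.09°.
For m_l = -1: cos θ = -1/√30, θ ≈ 100.52°.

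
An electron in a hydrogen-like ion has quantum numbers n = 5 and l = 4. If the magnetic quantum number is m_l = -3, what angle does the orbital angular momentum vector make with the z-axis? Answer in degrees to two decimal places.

|L| = √(l(l+1)) ℏ = 2√5 ℏ.
L_z = m_l ℏ = −3ℏ.
cos θ = L_z/|L| = -3/√20, so θ ≈ 132.13°.

θ ≈ 132.13°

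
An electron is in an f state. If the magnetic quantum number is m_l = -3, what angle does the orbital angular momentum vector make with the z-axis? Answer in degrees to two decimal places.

For an f orbital, l = 3.
|L|² = l(l+1)ℏ² = 12ℏ², so |L| = 2√3 ℏ.
L_z = m_l ℏ = −3ℏ.
cos θ = L_z/|L| = -3/√12, so θ ≈ 150.00°.

θ ≈ 150.00°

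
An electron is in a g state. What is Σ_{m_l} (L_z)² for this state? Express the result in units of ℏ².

A g state has l = 4.
m_l ∈ {-4, -3, -2, -1, 0, 1, 2, 3, 4}.
Summing m² from −4 to 4: Σ m_l² = 60.

Σ(L_z)² = 60 ℏ²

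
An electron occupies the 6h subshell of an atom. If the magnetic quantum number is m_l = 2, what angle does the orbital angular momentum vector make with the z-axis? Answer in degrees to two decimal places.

For 6h, l = 5.
|L|² = l(l+1)ℏ² = 30ℏ², so |L| = √30 ℏ.
L_z = m_l ℏ = 2ℏ.
cos θ = L_z/|L| = 2/√30, so θ ≈ 68.58°.

θ ≈ 68.58°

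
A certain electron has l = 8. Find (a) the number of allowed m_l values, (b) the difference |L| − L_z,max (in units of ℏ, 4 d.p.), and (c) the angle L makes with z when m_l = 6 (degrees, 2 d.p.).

There are 2l+1 = 17 values of m_l.
|L| − L_z,max = (6√2 − 8)ℏ ≈ 0.4853ℏ.
For m_l = 6: cos θ = 6/√72, θ ≈ 45.00°.

17 values; |L|−L_z,max ≈ 0.4853ℏ; θ(m_l=6) ≈ 45.00°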